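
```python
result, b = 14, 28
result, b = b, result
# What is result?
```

Trace:
`result, b = 14, 28` → result = 14; b = 28
`result, b = b, result` → result = 28; b = 14
So result = 28

Answer: 28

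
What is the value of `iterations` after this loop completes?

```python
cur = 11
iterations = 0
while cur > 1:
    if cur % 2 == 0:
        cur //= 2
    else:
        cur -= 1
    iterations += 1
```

Steps to reduce 11 to 1
`iterations` takes the values: 0 → 1 → 2 → 3 → 4 → 5

Answer: 5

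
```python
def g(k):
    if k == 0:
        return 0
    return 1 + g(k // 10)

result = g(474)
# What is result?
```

Count of digits of 474: 3

Answer: 3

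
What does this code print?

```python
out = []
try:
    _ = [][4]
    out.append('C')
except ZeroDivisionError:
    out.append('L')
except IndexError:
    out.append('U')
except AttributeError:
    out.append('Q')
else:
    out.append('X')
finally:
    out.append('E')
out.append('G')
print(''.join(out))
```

Execution trace: 'U' (except IndexError) → 'E' (finally) → 'G' (after the try/except). Output: UEG

Answer: UEG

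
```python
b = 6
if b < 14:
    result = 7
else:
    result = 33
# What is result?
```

Trace:
`b = 6` → b = 6
`if b < 14: ...` → b < 14 is True → result = 7
So result = 7

Answer: 7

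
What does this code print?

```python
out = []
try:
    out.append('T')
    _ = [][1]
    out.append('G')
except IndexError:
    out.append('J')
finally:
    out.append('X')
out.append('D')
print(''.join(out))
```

Execution trace: 'T' (try body) → 'J' (except IndexError) → 'X' (finally) → 'D' (after the try/except). Output: TJXD

Answer: TJXD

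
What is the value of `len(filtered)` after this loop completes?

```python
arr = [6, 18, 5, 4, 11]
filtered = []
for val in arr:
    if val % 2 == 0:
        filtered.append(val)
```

Count even numbers in [6, 18, 5, 4, 11]
`filtered` takes the values: [] → [6] → [6, 18] → [6, 18, 4]
So `len(filtered)` = 3

Answer: 3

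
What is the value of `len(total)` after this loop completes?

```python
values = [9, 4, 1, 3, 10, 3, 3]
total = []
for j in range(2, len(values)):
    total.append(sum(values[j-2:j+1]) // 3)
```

Number of 3-element averages
`total` takes the values: [] → [4] → [4, 2] → [4, 2, 4] → [4, 2, 4, 5] → [4, 2, 4, 5, 5]
So `len(total)` = 5

Answer: 5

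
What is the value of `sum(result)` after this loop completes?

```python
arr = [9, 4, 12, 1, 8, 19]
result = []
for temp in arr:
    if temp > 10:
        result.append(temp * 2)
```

Sum of doubled values > 10
`result` takes the values: [] → [24] → [24, 38]
So `sum(result)` = 62

Answer: 62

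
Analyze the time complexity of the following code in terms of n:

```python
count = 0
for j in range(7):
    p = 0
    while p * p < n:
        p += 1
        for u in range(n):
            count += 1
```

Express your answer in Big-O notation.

Each loop level contributes: 1 × √n × n. Multiplying the contributions gives O(n√n).

Answer: O(n√n)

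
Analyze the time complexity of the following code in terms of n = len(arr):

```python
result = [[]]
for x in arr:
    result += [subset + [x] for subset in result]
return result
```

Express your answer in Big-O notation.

This is subset (power-set) generation — 2^n subsets, each materialised as a list of up to n elements. Time complexity: O(n · 2^n).

Answer: O(n · 2^n)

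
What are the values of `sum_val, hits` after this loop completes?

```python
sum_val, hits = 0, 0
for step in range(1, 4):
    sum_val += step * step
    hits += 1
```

Sum of squares and count
`sum_val, hits` takes the values: (0, 0) → (1, 0) → (1, 1) → (5, 1) → (5, 2) → (14, 2) → (14, 3)

Answer: 14, 3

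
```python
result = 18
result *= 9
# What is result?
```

Trace:
`result = 18` → result = 18
`result *= 9` → result = 162
So result = 162

Answer: 162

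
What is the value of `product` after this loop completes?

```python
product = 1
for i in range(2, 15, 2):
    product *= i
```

Product of even numbers 2 to 14
`product` takes the values: 1 → 2 → 8 → 48 → 384 → 3840 → 46080 → 645120

Answer: 645120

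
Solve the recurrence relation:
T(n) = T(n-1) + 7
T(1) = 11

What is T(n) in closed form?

Unrolling: T(n) = T(1) + 7·(n-1) = 11 + 7(n-1) = 7n + 4.

Answer: T(n) = 7n + 4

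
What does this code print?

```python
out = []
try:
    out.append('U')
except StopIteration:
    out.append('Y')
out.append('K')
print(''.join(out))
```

Execution trace: 'U' (try body, no exception) → 'K' (after the try/except). Output: UK

Answer: UK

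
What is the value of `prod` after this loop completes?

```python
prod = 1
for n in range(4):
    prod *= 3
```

3^4 = 81
`prod` takes the values: 1 → 3 → 9 → 27 → 81

Answer: 81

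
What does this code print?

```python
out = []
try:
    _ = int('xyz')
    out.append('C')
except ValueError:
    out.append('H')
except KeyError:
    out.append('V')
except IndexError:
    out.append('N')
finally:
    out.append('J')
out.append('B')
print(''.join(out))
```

Execution trace: 'H' (except ValueError) → 'J' (finally) → 'B' (after the try/except). Output: HJB

Answer: HJB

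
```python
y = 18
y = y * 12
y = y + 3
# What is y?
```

Trace:
`y = 18` → y = 18
`y = y * 12` → y = 216
`y = y + 3` → y = 219
So y = 219

Answer: 219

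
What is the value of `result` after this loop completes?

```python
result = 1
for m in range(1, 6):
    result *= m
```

5! = 120
`result` takes the values: 1 → 2 → 6 → 24 → 120

Answer: 120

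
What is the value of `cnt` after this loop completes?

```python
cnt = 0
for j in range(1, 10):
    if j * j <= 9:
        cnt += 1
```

Count numbers where j² ≤ 9
`cnt` takes the values: 0 → 1 → 2 → 3

Answer: 3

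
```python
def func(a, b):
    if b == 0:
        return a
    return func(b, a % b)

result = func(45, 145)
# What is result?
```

func(45, 145) -> func(145, 45) -> func(45, 10) -> func(10, 5) -> func(5, 0) -> 5

Answer: 5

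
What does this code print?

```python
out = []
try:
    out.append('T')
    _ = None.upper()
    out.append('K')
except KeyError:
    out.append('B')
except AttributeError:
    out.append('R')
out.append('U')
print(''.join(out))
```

Execution trace: 'T' (try body) → 'R' (except AttributeError) → 'U' (after the try/except). Output: TRU

Answer: TRU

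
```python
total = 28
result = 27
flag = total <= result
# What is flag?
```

Trace:
`total = 28` → total = 28
`result = 27` → result = 27
`flag = total <= result` → flag = False
So flag = False

Answer: False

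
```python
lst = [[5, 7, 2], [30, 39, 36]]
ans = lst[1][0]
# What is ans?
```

Trace:
`lst = [[5, 7, 2], [30, 39, 36]]` → lst = [[5, 7, 2], [30, 39, 36]]
`ans = lst[1][0]` → ans = 30
So ans = 30

Answer: 30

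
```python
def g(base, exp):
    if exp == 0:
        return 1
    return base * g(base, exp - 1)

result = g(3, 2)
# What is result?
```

g(3, 2) = 3 * 3 = 9

Answer: 9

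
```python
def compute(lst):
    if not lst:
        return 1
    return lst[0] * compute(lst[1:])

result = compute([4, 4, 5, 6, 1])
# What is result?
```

Product over [4, 4, 5, 6, 1] = 4 * 4 * 5 * 6 * 1 = 480

Answer: 480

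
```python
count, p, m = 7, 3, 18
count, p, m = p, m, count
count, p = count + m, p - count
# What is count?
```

Trace:
`count, p, m = 7, 3, 18` → count = 7; p = 3; m = 18
`count, p, m = p, m, count` → count = 3; p = 18; m = 7
`count, p = count + m, p - count` → count = 10; p = 15
So count = 10

Answer: 10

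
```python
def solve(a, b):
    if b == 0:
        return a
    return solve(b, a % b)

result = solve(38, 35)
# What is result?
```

solve(38, 35) -> solve(35, 3) -> solve(3, 2) -> solve(2, 1) -> solve(1, 0) -> 1

Answer: 1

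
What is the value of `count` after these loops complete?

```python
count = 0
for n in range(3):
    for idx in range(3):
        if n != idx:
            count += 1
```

3² - 3 (exclude diagonal)
`count` takes the values: 0 → 1 → 2 → 3 → 4 → 5 → 6

Answer: 6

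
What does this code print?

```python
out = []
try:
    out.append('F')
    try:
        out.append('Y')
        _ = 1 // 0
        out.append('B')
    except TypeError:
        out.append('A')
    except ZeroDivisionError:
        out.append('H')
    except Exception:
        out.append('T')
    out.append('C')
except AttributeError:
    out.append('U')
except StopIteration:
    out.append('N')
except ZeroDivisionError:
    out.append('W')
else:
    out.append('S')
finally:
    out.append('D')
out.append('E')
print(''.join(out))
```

Execution trace: 'F' (try body) → 'Y' (inner try body) → 'H' (inner except ZeroDivisionError) → 'C' (try body, no exception) → 'S' (else) → 'D' (finally) → 'E' (after the try/except). Output: FYHCSDE

Answer: FYHCSDE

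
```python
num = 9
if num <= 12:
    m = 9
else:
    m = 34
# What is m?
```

Trace:
`num = 9` → num = 9
`if num <= 12: ...` → num <= 12 is True → m = 9
So m = 9

Answer: 9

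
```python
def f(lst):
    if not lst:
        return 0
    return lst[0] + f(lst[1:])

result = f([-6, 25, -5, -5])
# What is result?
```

(-6) + 25 + (-5) + (-5) + 0 = 9

Answer: 9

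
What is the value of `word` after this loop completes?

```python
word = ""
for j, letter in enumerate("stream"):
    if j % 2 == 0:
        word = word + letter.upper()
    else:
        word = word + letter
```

Uppercase even positions in 'stream'
`word` takes the values: "" → "S" → "St" → "StR" → "StRe" → "StReA" → "StReAm"

Answer: "StReAm"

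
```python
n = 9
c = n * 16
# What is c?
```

Trace:
`n = 9` → n = 9
`c = n * 16` → c = 144
So c = 144

Answer: 144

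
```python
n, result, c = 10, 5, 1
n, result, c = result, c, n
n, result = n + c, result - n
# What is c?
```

Trace:
`n, result, c = 10, 5, 1` → n = 10; result = 5; c = 1
`n, result, c = result, c, n` → n = 5; result = 1; c = 10
`n, result = n + c, result - n` → n = 15; result = -4
So c = 10

Answer: 10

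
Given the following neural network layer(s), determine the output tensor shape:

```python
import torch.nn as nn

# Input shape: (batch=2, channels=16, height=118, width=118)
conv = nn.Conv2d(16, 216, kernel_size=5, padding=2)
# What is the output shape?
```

Input: (2, 16, 118, 118) -> Output: (2, 216, 118, 118)

Answer: (2, 216, 118, 118)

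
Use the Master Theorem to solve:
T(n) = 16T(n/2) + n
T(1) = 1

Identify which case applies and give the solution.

a=16, b=2, f(n)=n. log_2(16) = 4. Since c=1 < 4, Case 1 applies: T(n) = Θ(n^log_b(a)) = O(n^4).

Answer: O(n^4) - Case 1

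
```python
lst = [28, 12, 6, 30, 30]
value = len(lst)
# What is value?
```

Trace:
`lst = [28, 12, 6, 30, 30]` → lst = [28, 12, 6, 30, 30]
`value = len(lst)` → value = 5
So value = 5

Answer: 5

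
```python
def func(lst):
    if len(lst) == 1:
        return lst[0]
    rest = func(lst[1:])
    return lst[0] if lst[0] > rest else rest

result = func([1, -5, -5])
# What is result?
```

Recursive max over [1, -5, -5] = 1

Answer: 1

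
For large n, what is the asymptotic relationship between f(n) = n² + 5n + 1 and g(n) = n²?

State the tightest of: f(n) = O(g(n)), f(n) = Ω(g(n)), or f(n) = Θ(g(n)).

n² + 5n + 1 vs n²: f(n) = Θ(g(n)) — they are asymptotically equivalent (lower-order terms are dominated).

Answer: f(n) = Θ(g(n)) — they are asymptotically equivalent (lower-order terms are dominated).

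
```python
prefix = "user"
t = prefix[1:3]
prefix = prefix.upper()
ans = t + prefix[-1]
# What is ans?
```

Trace:
`prefix = "user"` → prefix = 'user'
`t = prefix[1:3]` → t = 'se'
`prefix = prefix.upper()` → prefix = 'USER'
`ans = t + prefix[-1]` → ans = 'seR'
So ans = 'seR'

Answer: 'seR'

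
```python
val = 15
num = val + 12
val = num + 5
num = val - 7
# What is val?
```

Trace:
`val = 15` → val = 15
`num = val + 12` → num = 27
`val = num + 5` → val = 32
`num = val - 7` → num = 25
So val = 32

Answer: 32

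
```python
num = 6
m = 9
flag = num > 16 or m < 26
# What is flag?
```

Trace:
`num = 6` → num = 6
`m = 9` → m = 9
`flag = num > 16 or m < 26` → flag = True
So flag = True

Answer: True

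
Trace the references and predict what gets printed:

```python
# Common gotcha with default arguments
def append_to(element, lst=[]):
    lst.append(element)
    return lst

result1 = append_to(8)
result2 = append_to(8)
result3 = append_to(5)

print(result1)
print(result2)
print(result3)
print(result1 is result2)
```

Key concept: mutable default argument gotcha.
Step by step:
`result1 = append_to(8)` → result1 = [8]
`result2 = append_to(8)` → result1 = [8, 8] (same object as result2); result2 = [8, 8] (same object as result1)
`result3 = append_to(5)` → result1 = [8, 8, 5] (same object as result2, result3); result2 = [8, 8, 5] (same object as result1, result3); result3 = [8, 8, 5] (same object as result1, result2)
`print(result1)` → prints [8, 8, 5]
`print(result2)` → prints [8, 8, 5]
`print(result3)` → prints [8, 8, 5]
`print(result1 is result2)` → prints True

Answer:
[8, 8, 5]
[8, 8, 5]
[8, 8, 5]
True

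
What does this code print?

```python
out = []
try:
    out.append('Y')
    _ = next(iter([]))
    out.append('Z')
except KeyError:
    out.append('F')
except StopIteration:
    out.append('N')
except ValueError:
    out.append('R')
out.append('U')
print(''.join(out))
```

Execution trace: 'Y' (try body) → 'N' (except StopIteration) → 'U' (after the try/except). Output: YNU

Answer: YNU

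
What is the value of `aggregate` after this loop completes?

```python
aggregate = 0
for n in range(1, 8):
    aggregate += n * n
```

Sum of squares 1² to 7² = 140
`aggregate` takes the values: 0 → 1 → 5 → 14 → 30 → 55 → 91 → 140

Answer: 140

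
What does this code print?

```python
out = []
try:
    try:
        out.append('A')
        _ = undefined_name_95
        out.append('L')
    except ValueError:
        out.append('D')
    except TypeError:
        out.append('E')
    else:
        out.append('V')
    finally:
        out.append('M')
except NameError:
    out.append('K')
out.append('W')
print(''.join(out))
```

Execution trace: 'A' (try body) → 'M' (finally) → 'K' (outer except NameError) → 'W' (after the try/except). Output: AMKW

Answer: AMKW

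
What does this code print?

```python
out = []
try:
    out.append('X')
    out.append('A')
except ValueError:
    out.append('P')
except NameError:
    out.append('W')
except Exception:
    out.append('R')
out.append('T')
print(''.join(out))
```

Execution trace: 'X' (try body) → 'A' (try body, no exception) → 'T' (after the try/except). Output: XAT

Answer: XAT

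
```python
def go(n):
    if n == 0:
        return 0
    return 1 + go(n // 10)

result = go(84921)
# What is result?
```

Count of digits of 84921: 5

Answer: 5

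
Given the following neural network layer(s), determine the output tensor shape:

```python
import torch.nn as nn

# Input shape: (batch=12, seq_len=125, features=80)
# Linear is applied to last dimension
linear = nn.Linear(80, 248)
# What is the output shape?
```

Input: (12, 125, 80) -> Output: (12, 125, 248)

Answer: (12, 125, 248)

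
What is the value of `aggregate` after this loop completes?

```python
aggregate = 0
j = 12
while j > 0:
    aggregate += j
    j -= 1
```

Sum 12 down to 1
`aggregate` takes the values: 0 → 12 → 23 → 33 → 42 → 50 → 57 → 63 → 68 → 72 → 75 → 77 → 78

Answer: 78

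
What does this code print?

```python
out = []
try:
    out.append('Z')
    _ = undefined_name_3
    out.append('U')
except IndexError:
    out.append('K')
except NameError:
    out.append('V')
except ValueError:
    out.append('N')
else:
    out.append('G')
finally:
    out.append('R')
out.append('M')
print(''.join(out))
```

Execution trace: 'Z' (try body) → 'V' (except NameError) → 'R' (finally) → 'M' (after the try/except). Output: ZVRM

Answer: ZVRM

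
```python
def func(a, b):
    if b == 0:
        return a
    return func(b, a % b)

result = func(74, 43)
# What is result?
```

func(74, 43) -> func(43, 31) -> func(31, 12) -> func(12, 7) -> func(7, 5) -> func(5, 2) -> func(2, 1) -> func(1, 0) -> 1

Answer: 1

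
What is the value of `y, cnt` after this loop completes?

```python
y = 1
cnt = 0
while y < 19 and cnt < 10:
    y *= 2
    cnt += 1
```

Double until >= 19 or 10 iterations
`y, cnt` takes the values: (1, 0) → (2, 0) → (2, 1) → (4, 1) → (4, 2) → (8, 2) → (8, 3) → (16, 3) → (16, 4) → (32, 4) → (32, 5)

Answer: 32, 5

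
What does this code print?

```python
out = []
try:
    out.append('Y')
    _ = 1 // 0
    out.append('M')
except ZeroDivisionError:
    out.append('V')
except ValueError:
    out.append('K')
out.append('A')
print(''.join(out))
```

Execution trace: 'Y' (try body) → 'V' (except ZeroDivisionError) → 'A' (after the try/except). Output: YVA

Answer: YVA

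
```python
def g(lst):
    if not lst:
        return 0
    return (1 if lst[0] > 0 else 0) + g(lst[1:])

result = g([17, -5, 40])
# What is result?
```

Count of positive elements in [17, -5, 40] = 2

Answer: 2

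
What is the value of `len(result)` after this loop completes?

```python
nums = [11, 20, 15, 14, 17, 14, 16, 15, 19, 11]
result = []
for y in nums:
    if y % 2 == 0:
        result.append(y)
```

Count even numbers in [11, 20, 15, 14, 17, 14, 16, 15, 19, 11]
`result` takes the values: [] → [20] → [20, 14] → [20, 14, 14] → [20, 14, 14, 16]
So `len(result)` = 4

Answer: 4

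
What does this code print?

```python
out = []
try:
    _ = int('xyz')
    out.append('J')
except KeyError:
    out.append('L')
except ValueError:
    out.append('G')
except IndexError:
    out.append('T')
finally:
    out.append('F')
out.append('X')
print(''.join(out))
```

Execution trace: 'G' (except ValueError) → 'F' (finally) → 'X' (after the try/except). Output: GFX

Answer: GFX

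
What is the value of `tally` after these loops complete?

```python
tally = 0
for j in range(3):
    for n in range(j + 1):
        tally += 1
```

Triangle: 1 + 2 + ... + 3
`tally` takes the values: 0 → 1 → 2 → 3 → 4 → 5 → 6

Answer: 6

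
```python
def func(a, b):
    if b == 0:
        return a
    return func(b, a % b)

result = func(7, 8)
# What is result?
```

func(7, 8) -> func(8, 7) -> func(7, 1) -> func(1, 0) -> 1

Answer: 1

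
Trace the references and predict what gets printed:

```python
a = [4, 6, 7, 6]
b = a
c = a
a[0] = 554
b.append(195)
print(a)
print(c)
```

Key concept: multiple aliases.
Step by step:
`a = [4, 6, 7, 6]` → a = [4, 6, 7, 6]
`b = a` → b = [4, 6, 7, 6] (same object as a)
`c = a` → c = [4, 6, 7, 6] (same object as a, b)
`a[0] = 554` → a = [554, 6, 7, 6] (same object as b, c); b = [554, 6, 7, 6] (same object as a, c); c = [554, 6, 7, 6] (same object as a, b)
`b.append(195)` → a = [554, 6, 7, 6, 195] (same object as b, c); b = [554, 6, 7, 6, 195] (same object as a, c); c = [554, 6, 7, 6, 195] (same object as a, b)
`print(a)` → prints [554, 6, 7, 6, 195]
`print(c)` → prints [554, 6, 7, 6, 195]

Answer:
[554, 6, 7, 6, 195]
[554, 6, 7, 6, 195]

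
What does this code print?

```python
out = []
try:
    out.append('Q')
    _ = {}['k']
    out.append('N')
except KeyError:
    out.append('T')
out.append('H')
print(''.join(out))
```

Execution trace: 'Q' (try body) → 'T' (except KeyError) → 'H' (after the try/except). Output: QTH

Answer: QTH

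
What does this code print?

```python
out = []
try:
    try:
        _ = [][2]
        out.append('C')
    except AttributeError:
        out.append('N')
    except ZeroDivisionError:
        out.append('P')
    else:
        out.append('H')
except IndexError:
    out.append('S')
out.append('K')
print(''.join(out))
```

Execution trace: 'S' (outer except IndexError) → 'K' (after the try/except). Output: SK

Answer: SK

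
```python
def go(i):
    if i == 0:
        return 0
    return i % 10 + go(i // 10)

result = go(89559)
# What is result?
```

Sum of digits of 89559: 9 + 5 + 5 + 9 + 8 = 36

Answer: 36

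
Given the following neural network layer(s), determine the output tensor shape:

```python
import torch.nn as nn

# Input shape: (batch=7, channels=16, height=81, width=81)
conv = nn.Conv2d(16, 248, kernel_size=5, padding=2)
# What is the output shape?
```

Input: (7, 16, 81, 81) -> Output: (7, 248, 81, 81)

Answer: (7, 248, 81, 81)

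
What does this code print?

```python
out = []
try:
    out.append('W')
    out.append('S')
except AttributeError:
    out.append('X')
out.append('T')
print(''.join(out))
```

Execution trace: 'W' (try body) → 'S' (try body, no exception) → 'T' (after the try/except). Output: WST

Answer: WST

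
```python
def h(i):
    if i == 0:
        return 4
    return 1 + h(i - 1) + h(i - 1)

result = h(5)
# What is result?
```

h(i) = 1 + 2·h(i-1), h(0)=4. Closed form: (4+1)·2^5 - 1 = 159.

Answer: 159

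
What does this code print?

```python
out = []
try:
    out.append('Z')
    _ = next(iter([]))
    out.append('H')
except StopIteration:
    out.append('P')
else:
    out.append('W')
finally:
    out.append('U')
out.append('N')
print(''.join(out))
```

Execution trace: 'Z' (try body) → 'P' (except StopIteration) → 'U' (finally) → 'N' (after the try/except). Output: ZPUN

Answer: ZPUN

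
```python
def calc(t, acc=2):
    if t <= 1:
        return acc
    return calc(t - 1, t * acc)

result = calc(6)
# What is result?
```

Accumulator trace (n, acc): (6, 2) -> (5, 12) -> (4, 60) -> (3, 240) -> (2, 720) -> (1, 1440) -> return 1440

Answer: 1440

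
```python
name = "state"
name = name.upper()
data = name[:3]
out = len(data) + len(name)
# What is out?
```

Trace:
`name = "state"` → name = 'state'
`name = name.upper()` → name = 'STATE'
`data = name[:3]` → data = 'STA'
`out = len(data) + len(name)` → out = 8
So out = 8

Answer: 8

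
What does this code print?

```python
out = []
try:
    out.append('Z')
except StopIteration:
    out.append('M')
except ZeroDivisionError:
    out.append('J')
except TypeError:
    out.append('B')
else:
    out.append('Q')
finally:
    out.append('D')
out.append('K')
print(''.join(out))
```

Execution trace: 'Z' (try body, no exception) → 'Q' (else) → 'D' (finally) → 'K' (after the try/except). Output: ZQDK

Answer: ZQDK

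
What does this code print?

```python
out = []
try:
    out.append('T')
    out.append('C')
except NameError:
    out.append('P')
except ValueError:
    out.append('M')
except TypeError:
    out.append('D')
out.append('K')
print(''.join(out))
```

Execution trace: 'T' (try body) → 'C' (try body, no exception) → 'K' (after the try/except). Output: TCK

Answer: TCK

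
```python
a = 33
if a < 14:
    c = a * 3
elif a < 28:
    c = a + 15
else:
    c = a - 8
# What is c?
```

Trace:
`a = 33` → a = 33
`if a < 14: ...` → a < 14 is False, a < 28 is False, take else branch → c = 25
So c = 25

Answer: 25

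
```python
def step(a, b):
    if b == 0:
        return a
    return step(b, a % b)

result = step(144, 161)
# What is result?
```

step(144, 161) -> step(161, 144) -> step(144, 17) -> step(17, 8) -> step(8, 1) -> step(1, 0) -> 1

Answer: 1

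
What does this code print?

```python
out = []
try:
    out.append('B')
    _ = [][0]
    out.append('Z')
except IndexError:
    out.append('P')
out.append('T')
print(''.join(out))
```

Execution trace: 'B' (try body) → 'P' (except IndexError) → 'T' (after the try/except). Output: BPT

Answer: BPT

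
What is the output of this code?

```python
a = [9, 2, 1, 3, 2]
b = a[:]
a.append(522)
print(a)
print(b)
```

Key concept: slice [:] creates copy.
Step by step:
`a = [9, 2, 1, 3, 2]` → a = [9, 2, 1, 3, 2]
`b = a[:]` → b = [9, 2, 1, 3, 2]
`a.append(522)` → a = [9, 2, 1, 3, 2, 522]
`print(a)` → prints [9, 2, 1, 3, 2, 522]
`print(b)` → prints [9, 2, 1, 3, 2]

Answer:
[9, 2, 1, 3, 2, 522]
[9, 2, 1, 3, 2]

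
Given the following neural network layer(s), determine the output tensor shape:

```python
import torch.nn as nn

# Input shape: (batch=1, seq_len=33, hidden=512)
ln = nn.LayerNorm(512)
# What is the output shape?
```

Input: (1, 33, 512) -> Output: (1, 33, 512)

Answer: (1, 33, 512)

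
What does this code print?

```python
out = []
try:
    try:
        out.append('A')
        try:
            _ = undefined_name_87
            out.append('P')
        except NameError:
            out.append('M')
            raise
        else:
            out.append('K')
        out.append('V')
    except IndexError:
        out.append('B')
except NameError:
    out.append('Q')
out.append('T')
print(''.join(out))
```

Execution trace: 'A' (try body) → 'M' (inner except NameError) → 'Q' (outer except NameError) → 'T' (after the try/except). Output: AMQT

Answer: AMQT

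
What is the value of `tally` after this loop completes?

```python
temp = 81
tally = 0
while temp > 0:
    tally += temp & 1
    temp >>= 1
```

Count set bits in 81 (binary: 0b1010001)
`tally` takes the values: 0 → 1 → 2 → 3

Answer: 3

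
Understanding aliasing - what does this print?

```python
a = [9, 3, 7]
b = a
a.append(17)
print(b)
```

Key concept: basic list aliasing.
Step by step:
`a = [9, 3, 7]` → a = [9, 3, 7]
`b = a` → b = [9, 3, 7] (same object as a)
`a.append(17)` → a = [9, 3, 7, 17] (same object as b); b = [9, 3, 7, 17] (same object as a)
`print(b)` → prints [9, 3, 7, 17]

Answer: [9, 3, 7, 17]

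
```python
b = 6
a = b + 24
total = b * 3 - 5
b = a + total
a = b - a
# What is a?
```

Trace:
`b = 6` → b = 6
`a = b + 24` → a = 30
`total = b * 3 - 5` → total = 13
`b = a + total` → b = 43
`a = b - a` → a = 13
So a = 13

Answer: 13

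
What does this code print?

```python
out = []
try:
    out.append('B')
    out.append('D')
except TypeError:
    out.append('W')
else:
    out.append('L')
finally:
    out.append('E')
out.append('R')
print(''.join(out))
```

Execution trace: 'B' (try body) → 'D' (try body, no exception) → 'L' (else) → 'E' (finally) → 'R' (after the try/except). Output: BDLER

Answer: BDLER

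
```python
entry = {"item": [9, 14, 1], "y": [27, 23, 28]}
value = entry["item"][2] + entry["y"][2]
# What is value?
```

Trace:
`entry = {"item": [9, 14, 1], "y": [27, 23, 28]}` → entry = {'item': [9, 14, 1], 'y': [27, 23, 28]}
`value = entry["item"][2] + entry["y"][2]` → value = 29
So value = 29

Answer: 29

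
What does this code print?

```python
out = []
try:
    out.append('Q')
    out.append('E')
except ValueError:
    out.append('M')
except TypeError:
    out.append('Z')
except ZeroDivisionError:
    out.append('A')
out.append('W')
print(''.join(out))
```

Execution trace: 'Q' (try body) → 'E' (try body, no exception) → 'W' (after the try/except). Output: QEW

Answer: QEW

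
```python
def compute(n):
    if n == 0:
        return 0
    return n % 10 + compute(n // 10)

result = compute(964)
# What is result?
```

Sum of digits of 964: 4 + 6 + 9 = 19

Answer: 19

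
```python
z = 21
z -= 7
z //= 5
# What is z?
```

Trace:
`z = 21` → z = 21
`z -= 7` → z = 14
`z //= 5` → z = 2
So z = 2

Answer: 2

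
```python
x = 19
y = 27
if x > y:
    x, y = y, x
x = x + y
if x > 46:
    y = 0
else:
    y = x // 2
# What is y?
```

Trace:
`x = 19` → x = 19
`y = 27` → y = 27
`if x > y: ...` → x > y is False → no variable changes
`x = x + y` → x = 46
`if x > 46: ...` → x > 46 is False, take else branch → y = 23
So y = 23

Answer: 23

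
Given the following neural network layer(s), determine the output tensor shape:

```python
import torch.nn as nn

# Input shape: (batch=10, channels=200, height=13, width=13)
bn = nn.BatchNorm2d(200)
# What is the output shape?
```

Input: (10, 200, 13, 13) -> Output: (10, 200, 13, 13)

Answer: (10, 200, 13, 13)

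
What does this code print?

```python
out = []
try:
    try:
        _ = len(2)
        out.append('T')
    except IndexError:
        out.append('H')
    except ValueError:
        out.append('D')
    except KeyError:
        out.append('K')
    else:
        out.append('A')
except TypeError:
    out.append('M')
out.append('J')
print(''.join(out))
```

Execution trace: 'M' (outer except TypeError) → 'J' (after the try/except). Output: MJ

Answer: MJ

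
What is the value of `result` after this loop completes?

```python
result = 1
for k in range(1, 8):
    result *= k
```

7! = 5040
`result` takes the values: 1 → 2 → 6 → 24 → 120 → 720 → 5040

Answer: 5040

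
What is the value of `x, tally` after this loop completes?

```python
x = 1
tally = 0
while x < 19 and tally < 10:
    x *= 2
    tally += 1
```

Double until >= 19 or 10 iterations
`x, tally` takes the values: (1, 0) → (2, 0) → (2, 1) → (4, 1) → (4, 2) → (8, 2) → (8, 3) → (16, 3) → (16, 4) → (32, 4) → (32, 5)

Answer: 32, 5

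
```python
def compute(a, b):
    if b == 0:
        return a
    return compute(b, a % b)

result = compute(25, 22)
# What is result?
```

compute(25, 22) -> compute(22, 3) -> compute(3, 1) -> compute(1, 0) -> 1

Answer: 1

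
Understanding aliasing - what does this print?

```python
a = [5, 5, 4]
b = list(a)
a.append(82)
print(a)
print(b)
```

Key concept: list() constructor creates copy.
Step by step:
`a = [5, 5, 4]` → a = [5, 5, 4]
`b = list(a)` → b = [5, 5, 4]
`a.append(82)` → a = [5, 5, 4, 82]
`print(a)` → prints [5, 5, 4, 82]
`print(b)` → prints [5, 5, 4]

Answer:
[5, 5, 4, 82]
[5, 5, 4]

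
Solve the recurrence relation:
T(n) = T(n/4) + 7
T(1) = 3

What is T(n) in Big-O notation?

Each step divides n by 4 and adds 7. After log_4(n) steps we reach T(1)=3. So T(n) = 7·log_4(n) + 3 = O(log n).

Answer: O(log n)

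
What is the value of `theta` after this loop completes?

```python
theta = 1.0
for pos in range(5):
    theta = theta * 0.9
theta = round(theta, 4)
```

Exponential decay: 1.0 * 0.9^5
`theta` takes the values: 1.0 → 0.9 → 0.81 → 0.729 → 0.6561 → 0.59049 → 0.5905

Answer: 0.5905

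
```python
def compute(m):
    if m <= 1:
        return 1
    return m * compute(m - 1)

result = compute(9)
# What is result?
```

compute(9) = 9 * 8 * 7 * 6 * 5 * 4 * 3 * 2 * 1 = 362880

Answer: 362880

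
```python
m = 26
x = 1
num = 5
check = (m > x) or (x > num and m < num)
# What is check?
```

Trace:
`m = 26` → m = 26
`x = 1` → x = 1
`num = 5` → num = 5
`check = (m > x) or (x > num and m < num)` → check = True
So check = True

Answer: True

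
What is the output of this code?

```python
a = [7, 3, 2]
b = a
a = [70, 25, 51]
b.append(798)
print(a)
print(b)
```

Key concept: rebinding vs mutation: a is rebound to a new list, b still points at the original.
Step by step:
`a = [7, 3, 2]` → a = [7, 3, 2]
`b = a` → b = [7, 3, 2] (same object as a)
`a = [70, 25, 51]` → a = [70, 25, 51]
`b.append(798)` → b = [7, 3, 2, 798]
`print(a)` → prints [70, 25, 51]
`print(b)` → prints [7, 3, 2, 798]

Answer:
[70, 25, 51]
[7, 3, 2, 798]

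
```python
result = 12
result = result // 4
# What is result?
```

Trace:
`result = 12` → result = 12
`result = result // 4` → result = 3
So result = 3

Answer: 3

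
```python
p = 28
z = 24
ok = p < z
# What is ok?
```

Trace:
`p = 28` → p = 28
`z = 24` → z = 24
`ok = p < z` → ok = False
So ok = False

Answer: False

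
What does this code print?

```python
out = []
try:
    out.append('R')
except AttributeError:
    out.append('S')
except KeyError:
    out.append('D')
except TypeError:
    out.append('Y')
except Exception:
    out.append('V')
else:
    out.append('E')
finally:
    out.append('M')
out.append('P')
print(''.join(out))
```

Execution trace: 'R' (try body, no exception) → 'E' (else) → 'M' (finally) → 'P' (after the try/except). Output: REMP

Answer: REMP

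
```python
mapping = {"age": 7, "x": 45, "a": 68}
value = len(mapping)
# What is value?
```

Trace:
`mapping = {"age": 7, "x": 45, "a": 68}` → mapping = {'age': 7, 'x': 45, 'a': 68}
`value = len(mapping)` → value = 3
So value = 3

Answer: 3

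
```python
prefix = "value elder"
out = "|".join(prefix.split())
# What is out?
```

Trace:
`prefix = "value elder"` → prefix = 'value elder'
`out = "|".join(prefix.split())` → out = 'value|elder'
So out = 'value|elder'

Answer: 'value|elder'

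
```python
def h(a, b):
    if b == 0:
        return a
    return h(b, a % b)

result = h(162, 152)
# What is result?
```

h(162, 152) -> h(152, 10) -> h(10, 2) -> h(2, 0) -> 2

Answer: 2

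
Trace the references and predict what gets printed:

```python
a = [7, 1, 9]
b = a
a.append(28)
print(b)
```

Key concept: basic list aliasing.
Step by step:
`a = [7, 1, 9]` → a = [7, 1, 9]
`b = a` → b = [7, 1, 9] (same object as a)
`a.append(28)` → a = [7, 1, 9, 28] (same object as b); b = [7, 1, 9, 28] (same object as a)
`print(b)` → prints [7, 1, 9, 28]

Answer: [7, 1, 9, 28]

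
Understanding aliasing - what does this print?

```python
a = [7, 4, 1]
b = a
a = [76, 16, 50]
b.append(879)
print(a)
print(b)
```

Key concept: rebinding vs mutation: a is rebound to a new list, b still points at the original.
Step by step:
`a = [7, 4, 1]` → a = [7, 4, 1]
`b = a` → b = [7, 4, 1] (same object as a)
`a = [76, 16, 50]` → a = [76, 16, 50]
`b.append(879)` → b = [7, 4, 1, 879]
`print(a)` → prints [76, 16, 50]
`print(b)` → prints [7, 4, 1, 879]

Answer:
[76, 16, 50]
[7, 4, 1, 879]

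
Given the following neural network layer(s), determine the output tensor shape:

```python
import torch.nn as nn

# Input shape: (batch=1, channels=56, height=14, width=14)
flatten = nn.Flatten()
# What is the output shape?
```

Input: (1, 56, 14, 14) -> Output: (1, 10976)

Answer: (1, 10976)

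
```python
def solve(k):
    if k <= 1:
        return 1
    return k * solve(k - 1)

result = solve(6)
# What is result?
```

solve(6) = 6 * 5 * 4 * 3 * 2 * 1 = 720

Answer: 720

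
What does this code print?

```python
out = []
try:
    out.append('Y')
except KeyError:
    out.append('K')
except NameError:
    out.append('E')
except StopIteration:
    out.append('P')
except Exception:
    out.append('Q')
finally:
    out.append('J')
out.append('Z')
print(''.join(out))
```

Execution trace: 'Y' (try body, no exception) → 'J' (finally) → 'Z' (after the try/except). Output: YJZ

Answer: YJZ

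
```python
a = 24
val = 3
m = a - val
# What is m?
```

Trace:
`a = 24` → a = 24
`val = 3` → val = 3
`m = a - val` → m = 21
So m = 21

Answer: 21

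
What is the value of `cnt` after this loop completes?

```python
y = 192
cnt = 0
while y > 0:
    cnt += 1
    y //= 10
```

Count digits by repeated division by 10
`cnt` takes the values: 0 → 1 → 2 → 3

Answer: 3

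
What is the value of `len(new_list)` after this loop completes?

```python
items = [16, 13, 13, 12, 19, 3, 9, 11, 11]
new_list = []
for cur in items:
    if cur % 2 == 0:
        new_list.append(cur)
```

Count even numbers in [16, 13, 13, 12, 19, 3, 9, 11, 11]
`new_list` takes the values: [] → [16] → [16, 12]
So `len(new_list)` = 2

Answer: 2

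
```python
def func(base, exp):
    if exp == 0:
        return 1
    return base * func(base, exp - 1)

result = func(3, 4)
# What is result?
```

func(3, 4) = 3 * 3 * 3 * 3 = 81

Answer: 81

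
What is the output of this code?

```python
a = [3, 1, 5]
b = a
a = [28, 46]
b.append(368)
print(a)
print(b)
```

Key concept: rebinding vs mutation: a is rebound to a new list, b still points at the original.
Step by step:
`a = [3, 1, 5]` → a = [3, 1, 5]
`b = a` → b = [3, 1, 5] (same object as a)
`a = [28, 46]` → a = [28, 46]
`b.append(368)` → b = [3, 1, 5, 368]
`print(a)` → prints [28, 46]
`print(b)` → prints [3, 1, 5, 368]

Answer:
[28, 46]
[3, 1, 5, 368]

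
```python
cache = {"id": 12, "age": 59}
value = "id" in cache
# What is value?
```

Trace:
`cache = {"id": 12, "age": 59}` → cache = {'id': 12, 'age': 59}
`value = "id" in cache` → value = True
So value = True

Answer: True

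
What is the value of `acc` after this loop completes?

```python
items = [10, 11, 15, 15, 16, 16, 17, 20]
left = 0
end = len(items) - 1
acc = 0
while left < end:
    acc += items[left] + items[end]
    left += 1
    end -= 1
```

Sum of pairs from ends
`acc` takes the values: 0 → 30 → 58 → 89 → 120

Answer: 120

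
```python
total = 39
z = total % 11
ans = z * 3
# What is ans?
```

Trace:
`total = 39` → total = 39
`z = total % 11` → z = 6
`ans = z * 3` → ans = 18
So ans = 18

Answer: 18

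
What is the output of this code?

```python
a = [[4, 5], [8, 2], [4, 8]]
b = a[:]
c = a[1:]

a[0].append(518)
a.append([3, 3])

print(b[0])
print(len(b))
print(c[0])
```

Key concept: slice with nested mutation.
Step by step:
`a = [[4, 5], [8, 2], [4, 8]]` → a = [[4, 5], [8, 2], [4, 8]]
`b = a[:]` → b = [[4, 5], [8, 2], [4, 8]]
`c = a[1:]` → c = [[8, 2], [4, 8]]
`a[0].append(518)` → a = [[4, 5, 518], [8, 2], [4, 8]]; b = [[4, 5, 518], [8, 2], [4, 8]]
`a.append([3, 3])` → a = [[4, 5, 518], [8, 2], [4, 8], [3, 3]]
`print(b[0])` → prints [4, 5, 518]
`print(len(b))` → prints 3
`print(c[0])` → prints [8, 2]

Answer:
[4, 5, 518]
3
[8, 2]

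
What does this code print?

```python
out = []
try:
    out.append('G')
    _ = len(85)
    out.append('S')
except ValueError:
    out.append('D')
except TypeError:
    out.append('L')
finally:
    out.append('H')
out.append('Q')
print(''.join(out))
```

Execution trace: 'G' (try body) → 'L' (except TypeError) → 'H' (finally) → 'Q' (after the try/except). Output: GLHQ

Answer: GLHQ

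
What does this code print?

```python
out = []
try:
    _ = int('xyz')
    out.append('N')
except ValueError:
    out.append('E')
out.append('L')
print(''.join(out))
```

Execution trace: 'E' (except ValueError) → 'L' (after the try/except). Output: EL

Answer: EL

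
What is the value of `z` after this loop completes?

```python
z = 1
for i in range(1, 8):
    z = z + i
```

Start at 1, add 1 through 7
`z` takes the values: 1 → 2 → 4 → 7 → 11 → 16 → 22 → 29

Answer: 29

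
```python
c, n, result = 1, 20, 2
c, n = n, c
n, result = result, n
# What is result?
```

Trace:
`c, n, result = 1, 20, 2` → c = 1; n = 20; result = 2
`c, n = n, c` → c = 20; n = 1
`n, result = result, n` → n = 2; result = 1
So result = 1

Answer: 1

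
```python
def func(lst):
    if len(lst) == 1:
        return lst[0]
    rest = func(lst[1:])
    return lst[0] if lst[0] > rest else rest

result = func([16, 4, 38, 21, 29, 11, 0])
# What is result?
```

Recursive max over [16, 4, 38, 21, 29, 11, 0] = 38

Answer: 38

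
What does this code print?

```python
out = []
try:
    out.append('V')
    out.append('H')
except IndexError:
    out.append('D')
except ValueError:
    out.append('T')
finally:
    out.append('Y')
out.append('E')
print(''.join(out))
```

Execution trace: 'V' (try body) → 'H' (try body, no exception) → 'Y' (finally) → 'E' (after the try/except). Output: VHYE

Answer: VHYE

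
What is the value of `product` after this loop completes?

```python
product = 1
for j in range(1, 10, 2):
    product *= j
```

Product of 1, 3, 5, ... up to 9
`product` takes the values: 1 → 3 → 15 → 105 → 945

Answer: 945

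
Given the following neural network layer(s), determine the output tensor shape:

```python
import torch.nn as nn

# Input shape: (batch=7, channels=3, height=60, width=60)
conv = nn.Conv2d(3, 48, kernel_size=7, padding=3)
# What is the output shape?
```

Input: (7, 3, 60, 60) -> Output: (7, 48, 60, 60)

Answer: (7, 48, 60, 60)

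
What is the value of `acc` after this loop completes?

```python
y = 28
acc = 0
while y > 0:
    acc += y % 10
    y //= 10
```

Sum digits of 28
`acc` takes the values: 0 → 8 → 10

Answer: 10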